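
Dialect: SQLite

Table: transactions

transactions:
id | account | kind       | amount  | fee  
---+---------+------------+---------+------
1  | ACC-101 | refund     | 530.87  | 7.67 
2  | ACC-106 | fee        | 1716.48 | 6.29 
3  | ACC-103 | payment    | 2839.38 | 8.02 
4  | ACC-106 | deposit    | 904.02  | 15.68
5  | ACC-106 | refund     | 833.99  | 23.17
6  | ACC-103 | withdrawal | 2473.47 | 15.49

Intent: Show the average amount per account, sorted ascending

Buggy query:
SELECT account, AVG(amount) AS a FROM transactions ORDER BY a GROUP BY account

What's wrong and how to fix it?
Bug: ORDER BY appears before GROUP BY; SQL clause order requires GROUP BY first

Fix: Move ORDER BY to the end, after GROUP BY

Corrected query:
SELECT account, AVG(amount) AS a FROM transactions GROUP BY account ORDER BY a

Result:
account | a          
--------+------------
ACC-101 | 530.87     
ACC-106 | 1151.496667
ACC-103 | 2656.425   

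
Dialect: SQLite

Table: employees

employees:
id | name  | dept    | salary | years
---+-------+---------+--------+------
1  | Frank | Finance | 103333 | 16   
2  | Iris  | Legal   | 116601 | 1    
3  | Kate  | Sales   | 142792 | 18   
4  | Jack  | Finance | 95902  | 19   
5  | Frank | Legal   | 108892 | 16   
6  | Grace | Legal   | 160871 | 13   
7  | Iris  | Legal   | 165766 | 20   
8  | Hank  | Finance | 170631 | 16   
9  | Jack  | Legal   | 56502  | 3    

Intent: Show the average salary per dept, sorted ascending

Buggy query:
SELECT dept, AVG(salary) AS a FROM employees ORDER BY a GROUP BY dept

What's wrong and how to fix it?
Bug: ORDER BY appears before GROUP BY; SQL clause order requires GROUP BY first

Fix: Reorder: SELECT … FROM … GROUP BY … ORDER BY …

Corrected query:
SELECT dept, AVG(salary) AS a FROM employees GROUP BY dept ORDER BY a

Result:
dept    | a            
--------+--------------
Legal   | 121726.4     
Finance | 123288.666667
Sales   | 142792       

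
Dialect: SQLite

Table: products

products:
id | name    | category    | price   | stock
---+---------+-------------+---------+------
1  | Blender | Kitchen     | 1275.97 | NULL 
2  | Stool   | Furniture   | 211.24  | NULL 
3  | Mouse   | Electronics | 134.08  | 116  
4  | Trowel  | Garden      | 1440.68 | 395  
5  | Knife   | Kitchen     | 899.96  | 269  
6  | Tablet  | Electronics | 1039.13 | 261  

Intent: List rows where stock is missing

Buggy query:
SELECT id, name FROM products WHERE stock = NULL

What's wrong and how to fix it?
Bug: Comparing to NULL with '=' never matches; NULL = NULL is unknown, not true

Fix: Use IS NULL to test for NULL

Corrected query:
SELECT id, name FROM products WHERE stock IS NULL

Result:
id | name   
---+--------
1  | Blender
2  | Stool  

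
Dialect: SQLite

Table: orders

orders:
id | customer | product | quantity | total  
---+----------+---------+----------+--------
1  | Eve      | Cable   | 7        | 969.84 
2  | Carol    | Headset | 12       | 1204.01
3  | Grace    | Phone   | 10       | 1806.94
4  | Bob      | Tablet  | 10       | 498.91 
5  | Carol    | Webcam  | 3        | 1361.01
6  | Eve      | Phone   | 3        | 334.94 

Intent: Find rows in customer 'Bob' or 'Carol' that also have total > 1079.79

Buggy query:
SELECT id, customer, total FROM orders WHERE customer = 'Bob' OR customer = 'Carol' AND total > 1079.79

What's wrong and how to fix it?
Bug: AND binds tighter than OR, so this parses as customer = 'Bob' OR (customer = 'Carol' AND total > 1079.79)

Fix: Group the OR with parentheses (or use IN), then AND the threshold

Corrected query:
SELECT id, customer, total FROM orders WHERE (customer = 'Bob' OR customer = 'Carol') AND total > 1079.79

Result:
id | customer | total  
---+----------+--------
2  | Carol    | 1204.01
5  | Carol    | 1361.01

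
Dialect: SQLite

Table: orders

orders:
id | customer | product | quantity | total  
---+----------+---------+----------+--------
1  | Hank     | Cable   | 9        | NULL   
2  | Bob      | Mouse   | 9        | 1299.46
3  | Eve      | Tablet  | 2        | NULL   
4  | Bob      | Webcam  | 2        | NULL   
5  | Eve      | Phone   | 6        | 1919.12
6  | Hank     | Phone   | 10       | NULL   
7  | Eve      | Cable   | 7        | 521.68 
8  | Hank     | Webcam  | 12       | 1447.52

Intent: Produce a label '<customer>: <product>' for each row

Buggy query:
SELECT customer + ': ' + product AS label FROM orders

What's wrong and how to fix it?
Bug: '+' is numeric addition; on text columns SQLite converts them to 0 instead of concatenating

Fix: Use the || operator for string concatenation

Corrected query:
SELECT customer || ': ' || product AS label FROM orders

Result:
label       
------------
Hank: Cable 
Bob: Mouse  
Eve: Tablet 
Bob: Webcam 
Eve: Phone  
Hank: Phone 
Eve: Cable  
Hank: Webcam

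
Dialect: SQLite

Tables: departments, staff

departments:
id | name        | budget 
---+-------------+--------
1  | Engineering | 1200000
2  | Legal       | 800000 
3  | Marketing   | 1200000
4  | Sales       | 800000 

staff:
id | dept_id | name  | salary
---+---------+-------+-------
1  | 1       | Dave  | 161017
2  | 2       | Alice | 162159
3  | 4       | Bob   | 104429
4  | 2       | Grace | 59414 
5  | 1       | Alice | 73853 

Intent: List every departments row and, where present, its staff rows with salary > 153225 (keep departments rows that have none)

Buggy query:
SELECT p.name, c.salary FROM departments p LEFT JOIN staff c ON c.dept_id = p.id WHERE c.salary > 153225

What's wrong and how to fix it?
Bug: Filtering c.salary in WHERE discards the NULL rows produced by LEFT JOIN, turning it into an inner join

Fix: Move the right-table condition into the ON clause so unmatched parents are kept

Corrected query:
SELECT p.name, c.salary FROM departments p LEFT JOIN staff c ON c.dept_id = p.id AND c.salary > 153225

Result:
name        | salary
------------+-------
Engineering | 161017
Legal       | 162159
Marketing   | NULL  
Sales       | NULL  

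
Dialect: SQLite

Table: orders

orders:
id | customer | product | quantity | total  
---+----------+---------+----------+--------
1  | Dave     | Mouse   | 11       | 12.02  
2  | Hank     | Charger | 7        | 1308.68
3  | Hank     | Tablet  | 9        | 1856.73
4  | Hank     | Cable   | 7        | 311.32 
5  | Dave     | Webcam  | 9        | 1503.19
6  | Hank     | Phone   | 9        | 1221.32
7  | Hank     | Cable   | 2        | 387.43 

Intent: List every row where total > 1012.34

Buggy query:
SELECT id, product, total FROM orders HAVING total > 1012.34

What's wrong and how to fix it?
Bug: This is a non-aggregate query (no GROUP BY, no aggregates), so in SQLite the HAVING clause is invalid here; a row-level condition belongs in WHERE

Fix: Use WHERE for row-level filtering

Corrected query:
SELECT id, product, total FROM orders WHERE total > 1012.34

Result:
id | product | total  
---+---------+--------
2  | Charger | 1308.68
3  | Tablet  | 1856.73
5  | Webcam  | 1503.19
6  | Phone   | 1221.32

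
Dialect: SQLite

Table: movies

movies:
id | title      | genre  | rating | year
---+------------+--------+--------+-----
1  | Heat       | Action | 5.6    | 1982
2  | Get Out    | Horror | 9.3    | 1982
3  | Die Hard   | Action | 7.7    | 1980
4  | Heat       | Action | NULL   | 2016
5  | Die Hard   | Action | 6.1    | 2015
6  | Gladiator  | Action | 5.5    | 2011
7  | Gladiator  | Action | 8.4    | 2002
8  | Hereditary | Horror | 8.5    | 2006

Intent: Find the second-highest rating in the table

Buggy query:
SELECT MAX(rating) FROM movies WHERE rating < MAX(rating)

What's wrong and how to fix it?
Bug: MAX(rating) on the right of the comparison is an aggregate-in-WHERE error

Fix: Compute the overall MAX in a subquery, then take MAX of rows below it

Corrected query:
SELECT MAX(rating) FROM movies WHERE rating < (SELECT MAX(rating) FROM movies)

Result:
MAX(rating)
-----------
8.5        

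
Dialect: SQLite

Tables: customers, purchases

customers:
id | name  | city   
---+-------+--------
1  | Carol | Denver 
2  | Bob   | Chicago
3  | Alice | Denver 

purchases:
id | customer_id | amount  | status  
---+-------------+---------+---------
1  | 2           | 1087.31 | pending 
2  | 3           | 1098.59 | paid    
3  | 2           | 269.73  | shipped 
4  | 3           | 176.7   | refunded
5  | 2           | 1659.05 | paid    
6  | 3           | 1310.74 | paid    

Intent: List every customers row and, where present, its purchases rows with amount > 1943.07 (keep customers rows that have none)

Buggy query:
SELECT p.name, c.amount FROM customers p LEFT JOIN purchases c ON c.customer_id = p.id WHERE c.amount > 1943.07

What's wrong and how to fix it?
Bug: Filtering c.amount in WHERE discards the NULL rows produced by LEFT JOIN, turning it into an inner join

Fix: Put 'c.amount > 1943.07' in the JOIN's ON clause instead of WHERE

Corrected query:
SELECT p.name, c.amount FROM customers p LEFT JOIN purchases c ON c.customer_id = p.id AND c.amount > 1943.07

Result:
name  | amount
------+-------
Carol | NULL  
Bob   | NULL  
Alice | NULL  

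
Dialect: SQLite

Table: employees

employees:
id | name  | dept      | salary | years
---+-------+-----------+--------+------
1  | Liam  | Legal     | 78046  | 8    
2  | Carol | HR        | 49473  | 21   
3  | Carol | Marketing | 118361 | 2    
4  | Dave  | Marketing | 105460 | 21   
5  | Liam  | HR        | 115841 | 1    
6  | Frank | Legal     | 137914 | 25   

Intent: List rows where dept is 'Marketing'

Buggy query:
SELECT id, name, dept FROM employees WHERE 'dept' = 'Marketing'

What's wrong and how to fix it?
Bug: 'dept' in single quotes is a string literal, not the column; the comparison is literal-vs-literal and never true

Fix: Reference the column as dept without single quotes

Corrected query:
SELECT id, name, dept FROM employees WHERE dept = 'Marketing'

Result:
id | name  | dept     
---+-------+----------
3  | Carol | Marketing
4  | Dave  | Marketing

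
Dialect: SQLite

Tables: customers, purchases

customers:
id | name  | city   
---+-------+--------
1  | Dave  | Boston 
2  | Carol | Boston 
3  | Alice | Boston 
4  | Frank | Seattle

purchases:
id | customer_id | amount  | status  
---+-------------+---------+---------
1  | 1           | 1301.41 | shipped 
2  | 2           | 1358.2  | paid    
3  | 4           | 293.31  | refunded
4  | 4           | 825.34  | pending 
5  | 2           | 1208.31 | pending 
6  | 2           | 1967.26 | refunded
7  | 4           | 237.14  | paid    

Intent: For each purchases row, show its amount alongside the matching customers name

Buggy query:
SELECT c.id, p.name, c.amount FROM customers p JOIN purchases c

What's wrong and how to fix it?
Bug: Missing join condition: each purchases row is matched to all customers rows instead of just its own

Fix: Specify the join condition linking the foreign key to the parent id

Corrected query:
SELECT c.id, p.name, c.amount FROM customers p JOIN purchases c ON c.customer_id = p.id

Result:
id | name  | amount 
---+-------+--------
1  | Dave  | 1301.41
2  | Carol | 1358.2 
3  | Frank | 293.31 
4  | Frank | 825.34 
5  | Carol | 1208.31
6  | Carol | 1967.26
7  | Frank | 237.14 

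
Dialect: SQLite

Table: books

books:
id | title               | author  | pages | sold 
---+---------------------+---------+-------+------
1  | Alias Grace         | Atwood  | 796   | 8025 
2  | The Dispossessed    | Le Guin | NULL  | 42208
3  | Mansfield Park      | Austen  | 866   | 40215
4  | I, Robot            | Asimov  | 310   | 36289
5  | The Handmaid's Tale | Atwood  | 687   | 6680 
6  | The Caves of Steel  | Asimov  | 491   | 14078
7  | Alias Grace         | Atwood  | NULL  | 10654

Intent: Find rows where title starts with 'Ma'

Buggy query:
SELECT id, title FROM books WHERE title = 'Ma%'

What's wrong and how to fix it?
Bug: Wildcards only work with LIKE; '=' treats '%' as a literal character

Fix: Replace '=' with LIKE so 'Ma%' is treated as a pattern

Corrected query:
SELECT id, title FROM books WHERE title LIKE 'Ma%'

Result:
id | title         
---+---------------
3  | Mansfield Park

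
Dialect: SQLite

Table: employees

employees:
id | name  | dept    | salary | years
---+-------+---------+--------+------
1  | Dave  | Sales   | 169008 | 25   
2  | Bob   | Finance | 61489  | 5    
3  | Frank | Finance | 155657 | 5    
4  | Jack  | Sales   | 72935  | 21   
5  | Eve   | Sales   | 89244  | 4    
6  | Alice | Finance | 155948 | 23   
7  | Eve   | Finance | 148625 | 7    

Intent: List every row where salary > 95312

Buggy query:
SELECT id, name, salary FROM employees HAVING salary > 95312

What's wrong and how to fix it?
Bug: This is a non-aggregate query (no GROUP BY, no aggregates), so in SQLite the HAVING clause is invalid here; a row-level condition belongs in WHERE

Fix: Replace HAVING with WHERE since the condition applies to individual rows

Corrected query:
SELECT id, name, salary FROM employees WHERE salary > 95312

Result:
id | name  | salary
---+-------+-------
1  | Dave  | 169008
3  | Frank | 155657
6  | Alice | 155948
7  | Eve   | 148625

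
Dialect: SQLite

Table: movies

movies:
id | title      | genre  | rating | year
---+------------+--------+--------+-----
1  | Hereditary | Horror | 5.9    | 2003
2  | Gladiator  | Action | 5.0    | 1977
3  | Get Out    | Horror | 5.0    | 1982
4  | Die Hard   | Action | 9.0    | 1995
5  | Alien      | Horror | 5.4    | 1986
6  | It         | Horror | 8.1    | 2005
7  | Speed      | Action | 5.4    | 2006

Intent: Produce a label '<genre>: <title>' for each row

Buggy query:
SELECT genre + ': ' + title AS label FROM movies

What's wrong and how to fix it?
Bug: '+' is numeric addition; on text columns SQLite converts them to 0 instead of concatenating

Fix: Use the || operator for string concatenation

Corrected query:
SELECT genre || ': ' || title AS label FROM movies

Result:
label             
------------------
Horror: Hereditary
Action: Gladiator 
Horror: Get Out   
Action: Die Hard  
Horror: Alien     
Horror: It        
Action: Speed     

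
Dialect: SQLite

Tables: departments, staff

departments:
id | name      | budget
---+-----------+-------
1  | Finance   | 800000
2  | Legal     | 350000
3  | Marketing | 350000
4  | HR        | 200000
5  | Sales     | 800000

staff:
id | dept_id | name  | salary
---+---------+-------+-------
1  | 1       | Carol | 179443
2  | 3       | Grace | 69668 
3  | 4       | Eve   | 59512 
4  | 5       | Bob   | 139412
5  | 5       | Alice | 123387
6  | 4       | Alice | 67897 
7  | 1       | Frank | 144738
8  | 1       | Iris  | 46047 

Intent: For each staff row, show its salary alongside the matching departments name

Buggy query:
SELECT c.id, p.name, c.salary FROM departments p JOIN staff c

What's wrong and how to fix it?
Bug: Missing join condition: each staff row is matched to all departments rows instead of just its own

Fix: Add ON c.dept_id = p.id to the JOIN

Corrected query:
SELECT c.id, p.name, c.salary FROM departments p JOIN staff c ON c.dept_id = p.id

Result:
id | name      | salary
---+-----------+-------
1  | Finance   | 179443
2  | Marketing | 69668 
3  | HR        | 59512 
4  | Sales     | 139412
5  | Sales     | 123387
6  | HR        | 67897 
7  | Finance   | 144738
8  | Finance   | 46047 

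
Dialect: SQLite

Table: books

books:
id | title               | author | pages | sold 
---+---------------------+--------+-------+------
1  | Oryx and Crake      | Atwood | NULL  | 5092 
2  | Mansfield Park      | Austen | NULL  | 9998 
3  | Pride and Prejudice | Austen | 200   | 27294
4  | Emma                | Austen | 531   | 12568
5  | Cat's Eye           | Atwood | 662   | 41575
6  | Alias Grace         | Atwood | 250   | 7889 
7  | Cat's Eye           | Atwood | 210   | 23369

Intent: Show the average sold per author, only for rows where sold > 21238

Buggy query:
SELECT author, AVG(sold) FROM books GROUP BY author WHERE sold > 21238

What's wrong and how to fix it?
Bug: WHERE cannot follow GROUP BY

Fix: Place WHERE between FROM and GROUP BY

Corrected query:
SELECT author, AVG(sold) FROM books WHERE sold > 21238 GROUP BY author

Result:
author | AVG(sold)
-------+----------
Atwood | 32472    
Austen | 27294    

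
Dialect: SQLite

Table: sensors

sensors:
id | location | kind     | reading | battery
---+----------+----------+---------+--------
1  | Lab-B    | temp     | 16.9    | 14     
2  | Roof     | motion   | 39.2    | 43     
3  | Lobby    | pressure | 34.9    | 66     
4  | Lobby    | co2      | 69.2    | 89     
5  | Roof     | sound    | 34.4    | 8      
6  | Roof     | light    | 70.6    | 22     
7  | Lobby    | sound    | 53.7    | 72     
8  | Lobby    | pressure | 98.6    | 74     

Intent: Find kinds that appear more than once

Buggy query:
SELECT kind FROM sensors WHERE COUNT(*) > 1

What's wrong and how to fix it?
Bug: WHERE can't reference COUNT(*); aggregates are computed after WHERE

Fix: GROUP BY kind, then filter groups with HAVING COUNT(*) > 1

Corrected query:
SELECT kind FROM sensors GROUP BY kind HAVING COUNT(*) > 1

Result:
kind    
--------
pressure
sound   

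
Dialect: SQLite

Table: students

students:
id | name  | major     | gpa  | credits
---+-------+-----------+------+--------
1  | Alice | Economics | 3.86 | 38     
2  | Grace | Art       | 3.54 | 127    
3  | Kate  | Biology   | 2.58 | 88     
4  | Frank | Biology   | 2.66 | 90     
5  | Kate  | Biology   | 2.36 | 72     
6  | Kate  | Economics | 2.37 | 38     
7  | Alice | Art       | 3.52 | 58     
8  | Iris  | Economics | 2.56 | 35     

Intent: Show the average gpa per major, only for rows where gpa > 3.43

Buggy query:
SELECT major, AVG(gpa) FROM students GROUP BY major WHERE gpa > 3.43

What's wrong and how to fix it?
Bug: Row-level WHERE must come before GROUP BY in the clause order

Fix: Place WHERE between FROM and GROUP BY

Corrected query:
SELECT major, AVG(gpa) FROM students WHERE gpa > 3.43 GROUP BY major

Result:
major     | AVG(gpa)
----------+---------
Art       | 3.53    
Economics | 3.86    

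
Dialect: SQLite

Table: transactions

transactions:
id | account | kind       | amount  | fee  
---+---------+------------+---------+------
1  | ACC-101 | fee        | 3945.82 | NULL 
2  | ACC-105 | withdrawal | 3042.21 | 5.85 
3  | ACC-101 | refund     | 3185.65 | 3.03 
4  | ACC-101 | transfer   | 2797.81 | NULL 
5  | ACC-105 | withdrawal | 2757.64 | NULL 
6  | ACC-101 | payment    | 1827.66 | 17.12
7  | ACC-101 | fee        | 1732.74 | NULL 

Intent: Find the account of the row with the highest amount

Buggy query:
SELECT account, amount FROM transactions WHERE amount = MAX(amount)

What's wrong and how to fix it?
Bug: MAX(amount) is an aggregate and cannot be used directly in WHERE

Fix: Wrap MAX in a scalar subquery so WHERE compares against a single value

Corrected query:
SELECT account, amount FROM transactions WHERE amount = (SELECT MAX(amount) FROM transactions)

Result:
account | amount 
--------+--------
ACC-101 | 3945.82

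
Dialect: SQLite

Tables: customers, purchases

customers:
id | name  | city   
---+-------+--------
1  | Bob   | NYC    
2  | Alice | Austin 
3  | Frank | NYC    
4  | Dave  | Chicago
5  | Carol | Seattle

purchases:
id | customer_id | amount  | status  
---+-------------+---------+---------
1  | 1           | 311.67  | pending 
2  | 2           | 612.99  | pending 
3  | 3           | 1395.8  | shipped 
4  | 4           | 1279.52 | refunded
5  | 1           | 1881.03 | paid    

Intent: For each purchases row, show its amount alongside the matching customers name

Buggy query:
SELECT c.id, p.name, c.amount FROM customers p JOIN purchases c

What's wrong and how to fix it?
Bug: Missing join condition: each purchases row is matched to all customers rows instead of just its own

Fix: Add ON c.customer_id = p.id to the JOIN

Corrected query:
SELECT c.id, p.name, c.amount FROM customers p JOIN purchases c ON c.customer_id = p.id

Result:
id | name  | amount 
---+-------+--------
1  | Bob   | 311.67 
2  | Alice | 612.99 
3  | Frank | 1395.8 
4  | Dave  | 1279.52
5  | Bob   | 1881.03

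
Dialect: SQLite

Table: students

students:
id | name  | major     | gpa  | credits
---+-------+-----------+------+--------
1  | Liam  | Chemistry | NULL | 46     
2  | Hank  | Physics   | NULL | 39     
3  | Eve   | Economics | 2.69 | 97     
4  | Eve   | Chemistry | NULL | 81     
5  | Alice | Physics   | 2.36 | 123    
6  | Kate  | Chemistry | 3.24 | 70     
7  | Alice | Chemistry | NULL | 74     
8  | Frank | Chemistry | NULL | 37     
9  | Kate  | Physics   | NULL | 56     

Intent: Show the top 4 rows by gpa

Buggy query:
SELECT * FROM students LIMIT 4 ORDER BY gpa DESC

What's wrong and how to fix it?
Bug: LIMIT must come after ORDER BY

Fix: Sort with ORDER BY, then apply LIMIT

Corrected query:
SELECT * FROM students ORDER BY gpa DESC LIMIT 4

Result:
id | name  | major     | gpa  | credits
---+-------+-----------+------+--------
6  | Kate  | Chemistry | 3.24 | 70     
3  | Eve   | Economics | 2.69 | 97     
5  | Alice | Physics   | 2.36 | 123    
1  | Liam  | Chemistry | NULL | 46     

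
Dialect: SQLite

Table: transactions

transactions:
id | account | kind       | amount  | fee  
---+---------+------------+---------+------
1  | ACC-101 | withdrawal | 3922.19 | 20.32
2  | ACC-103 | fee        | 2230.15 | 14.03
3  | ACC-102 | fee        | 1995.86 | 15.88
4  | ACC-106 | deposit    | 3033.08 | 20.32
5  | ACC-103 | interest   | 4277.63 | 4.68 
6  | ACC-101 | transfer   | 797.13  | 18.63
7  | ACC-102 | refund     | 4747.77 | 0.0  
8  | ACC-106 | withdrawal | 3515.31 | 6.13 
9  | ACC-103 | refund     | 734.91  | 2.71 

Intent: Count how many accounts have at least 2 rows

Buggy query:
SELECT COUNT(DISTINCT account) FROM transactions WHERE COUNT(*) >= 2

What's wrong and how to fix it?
Bug: WHERE filters individual rows, not groups, so a group-level COUNT is invalid there

Fix: Group first with HAVING COUNT(*) >= 2, then COUNT the resulting groups

Corrected query:
SELECT COUNT(*) FROM (SELECT account FROM transactions GROUP BY account HAVING COUNT(*) >= 2)

Result:
COUNT(*)
--------
4       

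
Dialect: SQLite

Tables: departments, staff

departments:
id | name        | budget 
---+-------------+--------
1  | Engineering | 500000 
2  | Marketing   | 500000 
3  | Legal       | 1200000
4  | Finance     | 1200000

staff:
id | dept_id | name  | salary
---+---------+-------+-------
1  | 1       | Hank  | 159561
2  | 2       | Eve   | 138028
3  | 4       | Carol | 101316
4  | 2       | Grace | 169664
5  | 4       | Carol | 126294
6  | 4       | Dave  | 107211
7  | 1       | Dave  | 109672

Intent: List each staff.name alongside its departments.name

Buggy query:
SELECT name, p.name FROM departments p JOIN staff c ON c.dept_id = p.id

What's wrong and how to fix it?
Bug: Both tables have a 'name' column; the unqualified reference is ambiguous

Fix: Prefix ambiguous columns with the table alias

Corrected query:
SELECT c.name, p.name FROM departments p JOIN staff c ON c.dept_id = p.id

Result:
name  | name       
------+------------
Hank  | Engineering
Eve   | Marketing  
Carol | Finance    
Grace | Marketing  
Carol | Finance    
Dave  | Finance    
Dave  | Engineering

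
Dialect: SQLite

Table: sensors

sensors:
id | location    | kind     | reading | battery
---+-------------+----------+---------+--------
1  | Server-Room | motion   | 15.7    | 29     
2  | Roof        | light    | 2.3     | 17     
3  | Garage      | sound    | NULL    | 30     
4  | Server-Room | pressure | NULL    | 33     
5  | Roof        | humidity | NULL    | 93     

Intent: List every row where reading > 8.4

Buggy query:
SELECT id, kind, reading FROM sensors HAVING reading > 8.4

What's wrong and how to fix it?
Bug: HAVING filters the output of aggregation, but this query has no GROUP BY and no aggregate functions, so SQLite rejects it (HAVING clause on a non-aggregate query); the condition here is per row

Fix: Use WHERE for row-level filtering

Corrected query:
SELECT id, kind, reading FROM sensors WHERE reading > 8.4

Result:
id | kind   | reading
---+--------+--------
1  | motion | 15.7   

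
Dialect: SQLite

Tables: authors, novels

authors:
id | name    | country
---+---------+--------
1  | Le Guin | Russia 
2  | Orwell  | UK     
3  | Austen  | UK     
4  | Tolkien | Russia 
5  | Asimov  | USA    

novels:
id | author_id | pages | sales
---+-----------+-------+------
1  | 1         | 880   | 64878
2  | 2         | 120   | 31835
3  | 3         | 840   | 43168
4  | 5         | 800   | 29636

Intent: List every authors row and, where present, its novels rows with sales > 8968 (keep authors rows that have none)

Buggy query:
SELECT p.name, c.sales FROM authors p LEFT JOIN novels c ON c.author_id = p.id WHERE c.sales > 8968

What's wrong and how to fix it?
Bug: Filtering c.sales in WHERE discards the NULL rows produced by LEFT JOIN, turning it into an inner join

Fix: Move the right-table condition into the ON clause so unmatched parents are kept

Corrected query:
SELECT p.name, c.sales FROM authors p LEFT JOIN novels c ON c.author_id = p.id AND c.sales > 8968

Result:
name    | sales
--------+------
Le Guin | 64878
Orwell  | 31835
Austen  | 43168
Tolkien | NULL 
Asimov  | 29636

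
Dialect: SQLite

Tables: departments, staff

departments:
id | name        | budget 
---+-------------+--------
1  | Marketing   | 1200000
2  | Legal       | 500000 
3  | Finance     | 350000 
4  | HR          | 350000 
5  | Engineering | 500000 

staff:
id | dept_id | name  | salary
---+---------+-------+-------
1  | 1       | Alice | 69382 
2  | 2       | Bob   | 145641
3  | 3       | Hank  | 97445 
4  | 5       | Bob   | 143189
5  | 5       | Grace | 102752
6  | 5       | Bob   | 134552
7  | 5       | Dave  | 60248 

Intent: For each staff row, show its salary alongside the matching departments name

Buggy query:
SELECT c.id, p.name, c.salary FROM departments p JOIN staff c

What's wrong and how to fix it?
Bug: Missing join condition: each staff row is matched to all departments rows instead of just its own

Fix: Specify the join condition linking the foreign key to the parent id

Corrected query:
SELECT c.id, p.name, c.salary FROM departments p JOIN staff c ON c.dept_id = p.id

Result:
id | name        | salary
---+-------------+-------
1  | Marketing   | 69382 
2  | Legal       | 145641
3  | Finance     | 97445 
4  | Engineering | 143189
5  | Engineering | 102752
6  | Engineering | 134552
7  | Engineering | 60248 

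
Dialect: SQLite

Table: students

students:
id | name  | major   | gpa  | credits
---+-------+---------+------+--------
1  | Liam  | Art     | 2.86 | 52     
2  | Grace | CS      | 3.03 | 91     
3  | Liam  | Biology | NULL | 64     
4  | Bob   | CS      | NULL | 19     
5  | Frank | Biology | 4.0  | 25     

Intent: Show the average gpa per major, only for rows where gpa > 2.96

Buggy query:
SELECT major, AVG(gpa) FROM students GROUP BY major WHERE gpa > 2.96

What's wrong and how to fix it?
Bug: Row-level WHERE must come before GROUP BY in the clause order

Fix: Place WHERE between FROM and GROUP BY

Corrected query:
SELECT major, AVG(gpa) FROM students WHERE gpa > 2.96 GROUP BY major

Result:
major   | AVG(gpa)
--------+---------
Biology | 4       
CS      | 3.03    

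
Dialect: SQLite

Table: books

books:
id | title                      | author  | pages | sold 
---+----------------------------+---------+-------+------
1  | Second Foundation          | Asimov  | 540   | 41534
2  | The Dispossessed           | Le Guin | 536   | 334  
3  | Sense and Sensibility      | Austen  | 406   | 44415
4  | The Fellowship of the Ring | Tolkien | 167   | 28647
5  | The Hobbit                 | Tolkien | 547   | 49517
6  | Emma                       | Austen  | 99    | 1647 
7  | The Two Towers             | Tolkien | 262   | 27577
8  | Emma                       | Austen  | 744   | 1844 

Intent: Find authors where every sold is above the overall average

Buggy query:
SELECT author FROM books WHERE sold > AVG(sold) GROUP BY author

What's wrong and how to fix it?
Bug: WHERE evaluates per row before aggregation, so AVG() is unavailable

Fix: Compute the overall average in a scalar subquery and compare each group's MIN against it in HAVING

Corrected query:
SELECT author FROM books GROUP BY author HAVING MIN(sold) > (SELECT AVG(sold) FROM books)

Result:
author 
-------
Asimov 
Tolkien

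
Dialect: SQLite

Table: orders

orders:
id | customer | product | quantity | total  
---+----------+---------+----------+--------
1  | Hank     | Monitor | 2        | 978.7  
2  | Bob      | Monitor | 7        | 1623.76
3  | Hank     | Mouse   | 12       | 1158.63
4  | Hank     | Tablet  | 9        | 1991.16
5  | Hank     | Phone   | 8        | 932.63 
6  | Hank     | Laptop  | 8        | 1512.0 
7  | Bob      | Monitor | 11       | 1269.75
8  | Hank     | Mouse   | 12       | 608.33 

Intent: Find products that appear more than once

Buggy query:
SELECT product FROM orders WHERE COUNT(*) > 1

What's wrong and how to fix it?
Bug: COUNT(*) is an aggregate and cannot be used in WHERE

Fix: GROUP BY product, then filter groups with HAVING COUNT(*) > 1

Corrected query:
SELECT product FROM orders GROUP BY product HAVING COUNT(*) > 1

Result:
product
-------
Monitor
Mouse  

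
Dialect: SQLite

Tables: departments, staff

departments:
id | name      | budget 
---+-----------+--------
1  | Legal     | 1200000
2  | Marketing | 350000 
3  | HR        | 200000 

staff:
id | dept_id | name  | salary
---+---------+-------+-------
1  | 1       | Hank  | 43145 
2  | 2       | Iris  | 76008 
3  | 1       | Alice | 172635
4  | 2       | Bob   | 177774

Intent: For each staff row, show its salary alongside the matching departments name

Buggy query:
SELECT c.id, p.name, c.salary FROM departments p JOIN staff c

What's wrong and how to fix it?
Bug: JOIN with no ON clause produces a cartesian product; every staff row pairs with every departments row

Fix: Specify the join condition linking the foreign key to the parent id

Corrected query:
SELECT c.id, p.name, c.salary FROM departments p JOIN staff c ON c.dept_id = p.id

Result:
id | name      | salary
---+-----------+-------
1  | Legal     | 43145 
2  | Marketing | 76008 
3  | Legal     | 172635
4  | Marketing | 177774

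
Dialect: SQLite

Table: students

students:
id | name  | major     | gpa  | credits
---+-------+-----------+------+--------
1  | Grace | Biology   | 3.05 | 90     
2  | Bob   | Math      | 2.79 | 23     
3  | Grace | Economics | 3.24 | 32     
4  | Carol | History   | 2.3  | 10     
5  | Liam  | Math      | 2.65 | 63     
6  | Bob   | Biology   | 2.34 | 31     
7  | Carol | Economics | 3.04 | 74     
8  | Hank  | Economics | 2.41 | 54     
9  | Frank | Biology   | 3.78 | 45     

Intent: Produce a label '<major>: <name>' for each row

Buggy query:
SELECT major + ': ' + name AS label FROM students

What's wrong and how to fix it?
Bug: '+' is numeric addition; on text columns SQLite converts them to 0 instead of concatenating

Fix: Replace + with || to concatenate text

Corrected query:
SELECT major || ': ' || name AS label FROM students

Result:
label           
----------------
Biology: Grace  
Math: Bob       
Economics: Grace
History: Carol  
Math: Liam      
Biology: Bob    
Economics: Carol
Economics: Hank 
Biology: Frank  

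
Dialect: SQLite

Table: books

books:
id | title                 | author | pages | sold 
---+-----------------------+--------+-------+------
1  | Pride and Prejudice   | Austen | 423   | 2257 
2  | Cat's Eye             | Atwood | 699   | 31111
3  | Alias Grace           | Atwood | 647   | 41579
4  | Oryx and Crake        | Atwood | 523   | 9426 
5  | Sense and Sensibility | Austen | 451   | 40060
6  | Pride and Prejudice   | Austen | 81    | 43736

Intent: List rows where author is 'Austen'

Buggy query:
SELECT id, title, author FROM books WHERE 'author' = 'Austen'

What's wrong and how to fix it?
Bug: 'author' in single quotes is a string literal, not the column; the comparison is literal-vs-literal and never true

Fix: Reference the column as author without single quotes

Corrected query:
SELECT id, title, author FROM books WHERE author = 'Austen'

Result:
id | title                 | author
---+-----------------------+-------
1  | Pride and Prejudice   | Austen
5  | Sense and Sensibility | Austen
6  | Pride and Prejudice   | Austen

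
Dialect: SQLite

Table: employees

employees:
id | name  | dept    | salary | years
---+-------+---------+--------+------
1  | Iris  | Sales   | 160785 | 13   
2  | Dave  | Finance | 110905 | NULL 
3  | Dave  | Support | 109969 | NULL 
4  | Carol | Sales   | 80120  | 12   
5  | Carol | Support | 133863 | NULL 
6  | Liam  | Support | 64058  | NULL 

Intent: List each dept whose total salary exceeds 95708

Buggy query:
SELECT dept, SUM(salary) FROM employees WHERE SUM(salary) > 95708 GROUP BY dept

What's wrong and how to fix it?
Bug: Aggregate functions cannot appear in a WHERE clause

Fix: Use HAVING (which filters groups after aggregation) instead of WHERE

Corrected query:
SELECT dept, SUM(salary) FROM employees GROUP BY dept HAVING SUM(salary) > 95708

Result:
dept    | SUM(salary)
--------+------------
Finance | 110905     
Sales   | 240905     
Support | 307890     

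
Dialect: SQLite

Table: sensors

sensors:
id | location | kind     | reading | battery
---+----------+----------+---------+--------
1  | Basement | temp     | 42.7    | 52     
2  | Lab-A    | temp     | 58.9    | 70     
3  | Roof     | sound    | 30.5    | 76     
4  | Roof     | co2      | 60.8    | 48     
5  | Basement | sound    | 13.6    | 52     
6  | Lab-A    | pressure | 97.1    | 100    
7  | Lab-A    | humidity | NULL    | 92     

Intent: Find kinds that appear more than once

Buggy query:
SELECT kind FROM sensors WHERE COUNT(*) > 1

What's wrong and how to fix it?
Bug: COUNT(*) is an aggregate and cannot be used in WHERE

Fix: Group first, then use HAVING for the count condition

Corrected query:
SELECT kind FROM sensors GROUP BY kind HAVING COUNT(*) > 1

Result:
kind 
-----
sound
temp 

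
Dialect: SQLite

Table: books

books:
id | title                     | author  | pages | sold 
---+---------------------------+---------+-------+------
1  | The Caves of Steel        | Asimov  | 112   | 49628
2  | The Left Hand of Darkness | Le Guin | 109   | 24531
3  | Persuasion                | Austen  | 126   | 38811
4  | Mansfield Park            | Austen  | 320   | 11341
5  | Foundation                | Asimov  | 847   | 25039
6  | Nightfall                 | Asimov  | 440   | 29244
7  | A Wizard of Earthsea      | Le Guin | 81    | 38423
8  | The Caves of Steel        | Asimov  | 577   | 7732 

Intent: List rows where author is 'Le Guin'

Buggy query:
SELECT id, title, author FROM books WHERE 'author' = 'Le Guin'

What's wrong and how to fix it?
Bug: 'author' in single quotes is a string literal, not the column; the comparison is literal-vs-literal and never true

Fix: Reference the column as author without single quotes

Corrected query:
SELECT id, title, author FROM books WHERE author = 'Le Guin'

Result:
id | title                     | author 
---+---------------------------+--------
2  | The Left Hand of Darkness | Le Guin
7  | A Wizard of Earthsea      | Le Guin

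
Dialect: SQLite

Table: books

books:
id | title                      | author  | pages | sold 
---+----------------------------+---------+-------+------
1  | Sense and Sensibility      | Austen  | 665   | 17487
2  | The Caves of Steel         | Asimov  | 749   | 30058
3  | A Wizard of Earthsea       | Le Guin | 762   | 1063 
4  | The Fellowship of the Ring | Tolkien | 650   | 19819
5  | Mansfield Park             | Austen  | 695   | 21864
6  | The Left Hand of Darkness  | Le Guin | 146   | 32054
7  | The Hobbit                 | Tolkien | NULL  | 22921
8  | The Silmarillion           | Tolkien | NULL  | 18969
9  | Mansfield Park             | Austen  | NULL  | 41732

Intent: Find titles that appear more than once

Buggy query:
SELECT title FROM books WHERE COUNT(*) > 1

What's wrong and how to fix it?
Bug: COUNT(*) is an aggregate and cannot be used in WHERE

Fix: GROUP BY title, then filter groups with HAVING COUNT(*) > 1

Corrected query:
SELECT title FROM books GROUP BY title HAVING COUNT(*) > 1

Result:
title         
--------------
Mansfield Park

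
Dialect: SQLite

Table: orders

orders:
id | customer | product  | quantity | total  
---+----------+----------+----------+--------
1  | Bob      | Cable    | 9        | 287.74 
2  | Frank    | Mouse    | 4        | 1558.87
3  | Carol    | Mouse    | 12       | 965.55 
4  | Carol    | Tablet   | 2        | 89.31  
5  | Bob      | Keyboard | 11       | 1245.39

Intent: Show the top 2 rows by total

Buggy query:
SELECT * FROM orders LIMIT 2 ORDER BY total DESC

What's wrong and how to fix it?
Bug: ORDER BY cannot follow LIMIT; LIMIT is the final clause

Fix: Sort with ORDER BY, then apply LIMIT

Corrected query:
SELECT * FROM orders ORDER BY total DESC LIMIT 2

Result:
id | customer | product  | quantity | total  
---+----------+----------+----------+--------
2  | Frank    | Mouse    | 4        | 1558.87
5  | Bob      | Keyboard | 11       | 1245.39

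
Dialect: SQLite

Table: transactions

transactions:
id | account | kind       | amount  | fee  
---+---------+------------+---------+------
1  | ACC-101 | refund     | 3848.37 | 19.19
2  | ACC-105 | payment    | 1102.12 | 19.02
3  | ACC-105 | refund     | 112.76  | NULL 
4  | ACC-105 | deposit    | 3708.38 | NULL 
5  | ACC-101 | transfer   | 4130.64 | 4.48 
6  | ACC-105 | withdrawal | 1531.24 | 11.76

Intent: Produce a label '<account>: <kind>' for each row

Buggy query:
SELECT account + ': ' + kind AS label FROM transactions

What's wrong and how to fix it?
Bug: SQLite uses || for string concatenation; + coerces text to numbers (yielding 0)

Fix: Replace + with || to concatenate text

Corrected query:
SELECT account || ': ' || kind AS label FROM transactions

Result:
label              
-------------------
ACC-101: refund    
ACC-105: payment   
ACC-105: refund    
ACC-105: deposit   
ACC-101: transfer  
ACC-105: withdrawal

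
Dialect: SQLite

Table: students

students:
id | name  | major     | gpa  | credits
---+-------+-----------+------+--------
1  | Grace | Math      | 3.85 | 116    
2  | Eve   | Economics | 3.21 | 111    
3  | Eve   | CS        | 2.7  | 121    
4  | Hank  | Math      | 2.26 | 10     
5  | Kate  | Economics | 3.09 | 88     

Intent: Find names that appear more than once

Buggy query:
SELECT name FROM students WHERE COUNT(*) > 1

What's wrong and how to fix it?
Bug: WHERE can't reference COUNT(*); aggregates are computed after WHERE

Fix: GROUP BY name, then filter groups with HAVING COUNT(*) > 1

Corrected query:
SELECT name FROM students GROUP BY name HAVING COUNT(*) > 1

Result:
name
----
Eve 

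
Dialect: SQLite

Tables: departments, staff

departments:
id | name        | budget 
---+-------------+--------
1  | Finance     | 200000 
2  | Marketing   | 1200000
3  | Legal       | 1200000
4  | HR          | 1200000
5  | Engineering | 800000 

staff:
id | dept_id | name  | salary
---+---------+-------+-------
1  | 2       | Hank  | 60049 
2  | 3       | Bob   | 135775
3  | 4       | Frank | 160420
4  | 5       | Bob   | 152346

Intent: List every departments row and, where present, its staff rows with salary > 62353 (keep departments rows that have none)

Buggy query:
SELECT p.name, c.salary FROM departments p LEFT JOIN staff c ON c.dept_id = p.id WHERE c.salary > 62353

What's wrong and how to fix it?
Bug: A WHERE condition on the right-hand table after LEFT JOIN drops unmatched parents

Fix: Move the right-table condition into the ON clause so unmatched parents are kept

Corrected query:
SELECT p.name, c.salary FROM departments p LEFT JOIN staff c ON c.dept_id = p.id AND c.salary > 62353

Result:
name        | salary
------------+-------
Finance     | NULL  
Marketing   | NULL  
Legal       | 135775
HR          | 160420
Engineering | 152346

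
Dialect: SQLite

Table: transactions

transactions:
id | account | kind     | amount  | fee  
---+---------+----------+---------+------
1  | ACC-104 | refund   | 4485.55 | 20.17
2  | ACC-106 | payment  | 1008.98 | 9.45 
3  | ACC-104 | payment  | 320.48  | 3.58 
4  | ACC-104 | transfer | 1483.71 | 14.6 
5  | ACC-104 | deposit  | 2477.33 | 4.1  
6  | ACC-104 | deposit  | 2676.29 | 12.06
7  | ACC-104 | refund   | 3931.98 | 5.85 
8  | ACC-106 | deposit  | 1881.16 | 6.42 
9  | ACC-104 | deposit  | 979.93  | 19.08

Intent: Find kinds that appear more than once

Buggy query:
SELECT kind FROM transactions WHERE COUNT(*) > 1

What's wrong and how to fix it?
Bug: COUNT(*) is an aggregate and cannot be used in WHERE

Fix: GROUP BY kind, then filter groups with HAVING COUNT(*) > 1

Corrected query:
SELECT kind FROM transactions GROUP BY kind HAVING COUNT(*) > 1

Result:
kind   
-------
deposit
payment
refund 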